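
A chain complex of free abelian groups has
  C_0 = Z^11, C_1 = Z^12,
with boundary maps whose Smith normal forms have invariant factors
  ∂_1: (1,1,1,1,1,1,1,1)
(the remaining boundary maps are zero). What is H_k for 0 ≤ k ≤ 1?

H_0: b_0 = 11 − 0 − 8 = 3; torsion from ∂_1 factors > 1: none. So H_0 ≅ Z^3.
H_1: b_1 = 12 − 8 − 0 = 4; torsion from ∂_2 factors > 1: none. So H_1 ≅ Z^4.

H_0 ≅ Z^3,  H_1 ≅ Z^4.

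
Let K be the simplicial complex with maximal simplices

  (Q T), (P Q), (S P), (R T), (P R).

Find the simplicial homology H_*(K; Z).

H_0 = Z,  H_1 = Z.

We work with the vertex ordering P < Q < R < S < T. The simplices of K, each written with vertices in increasing order, are:

  0-simplices (5): P, Q, R, S, T
  1-simplices (5): PQ, PR, PS, QT, RT

so the chain groups are C_0 ≅ Z^5, C_1 ≅ Z^5.

∂_1: C_1 → C_0 is given by ∂[p,q] = [q] − [p]. For instance
  ∂RT = T − R.
This gives a 5×5 integer matrix of rank 4; reducing to Smith normal form yields diagonal entries (1,1,1,1).

From H_k ≅ ker(∂_k) / im(∂_{k+1}) we obtain:

  H_0: rank C_0 − rank ∂_1 = 5 − 4 = 1, and the invariant factors of ∂_1 are all 1, so H_0 ≅ Z.
  H_1: rank ker ∂_1 − rank ∂_2 = (5 − 4) − 0 = 1, and there is no ∂_2, so H_1 ≅ Z.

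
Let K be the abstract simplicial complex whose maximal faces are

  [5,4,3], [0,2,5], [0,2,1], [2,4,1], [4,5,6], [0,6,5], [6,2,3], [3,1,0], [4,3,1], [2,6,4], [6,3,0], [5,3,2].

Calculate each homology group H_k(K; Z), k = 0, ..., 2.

Take the total order 0 < 1 < 2 < 3 < 4 < 5 < 6 on the vertex set. Then K (dimension 2) consists of the simplices:

  0-simplices (7): [0], [1], [2], [3], [4], [5], [6]
  1-simplices (18): [0,1], [0,2], [0,3], [0,5], [0,6], [1,2], [1,3], [1,4], [2,3], [2,4], [2,5], [2,6], [3,4], [3,5], [3,6], [4,5], [4,6], [5,6]
  2-simplices (12): [0,1,2], [0,1,3], [0,2,5], [0,3,6], [0,5,6], [1,2,4], [1,3,4], [2,3,5], [2,3,6], [2,4,6], [3,4,5], [4,5,6]

giving chain groups C_0 ≅ Z^7, C_1 ≅ Z^18, C_2 ≅ Z^12.

∂_1: C_1 → C_0 sends each edge [p,q] (with p < q) to q − p. For instance
  ∂[4,6] = [6] − [4].
The 7×18 boundary matrix has rank 6 and Smith normal form diag(1,1,1,1,1,1).

The boundary map ∂_2: C_2 → C_1 acts by ∂[p,q,r] = [q,r] − [p,r] + [p,q]. For instance
  ∂[0,5,6] = [5,6] − [0,6] + [0,5],
  ∂[1,3,4] = [3,4] − [1,4] + [1,3].
The resulting 18×12 matrix has rank 12, and its Smith normal form has invariant factors (1,1,1,1,1,1,1,1,1,1,1,2).

Computing H_k = (kernel of ∂_k) / (image of ∂_{k+1}):

  H_0: rank C_0 − rank ∂_1 = 7 − 6 = 1, and the invariant factors of ∂_1 are all 1, so H_0 ≅ Z.
  H_1: rank ker ∂_1 − rank ∂_2 = (18 − 6) − 12 = 0, and ∂_2 has invariant factor 2 > 1, so H_1 ≅ Z/2Z.
  H_2: rank ker ∂_2 − rank ∂_3 = (12 − 12) − 0 = 0, and there is no ∂_3, so H_2 ≅ 0.

(K is a triangulation of the real projective plane RP^2.)

H_0 = Z,  H_1 = Z/2Z,  H_2 = 0.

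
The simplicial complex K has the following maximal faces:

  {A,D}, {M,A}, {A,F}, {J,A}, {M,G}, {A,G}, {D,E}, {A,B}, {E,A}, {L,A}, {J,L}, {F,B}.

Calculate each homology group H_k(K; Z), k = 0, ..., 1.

We work with the vertex ordering A < B < D < E < F < G < J < L < M. The simplices of K, each written with vertices in increasing order, are:

  0-simplices (9): A, B, D, E, F, G, J, L, M
  1-simplices (12): AB, AD, AE, AF, AG, AJ, AL, AM, BF, DE, GM, JL

Hence C_0 ≅ Z^9, C_1 ≅ Z^12.

The boundary map ∂_1: C_1 → C_0 is given by ∂[p,q] = [q] − [p]. For instance
  ∂AD = D − A.
The resulting 9×12 matrix has rank 8, and its Smith normal form has invariant factors (1,1,1,1,1,1,1,1).

Now H_k = ker ∂_k / im ∂_{k+1}, so:

  H_0: rank C_0 − rank ∂_1 = 9 − 8 = 1, and the invariant factors of ∂_1 are all 1, so H_0 ≅ Z.
  H_1: rank ker ∂_1 − rank ∂_2 = (12 − 8) − 0 = 4, and there is no ∂_2, so H_1 ≅ Z^4.

As a check, the Euler characteristic is 9 − 12 = -3, which agrees with 1 − 4 = -3.

H_0 = Z,  H_1 = Z^4.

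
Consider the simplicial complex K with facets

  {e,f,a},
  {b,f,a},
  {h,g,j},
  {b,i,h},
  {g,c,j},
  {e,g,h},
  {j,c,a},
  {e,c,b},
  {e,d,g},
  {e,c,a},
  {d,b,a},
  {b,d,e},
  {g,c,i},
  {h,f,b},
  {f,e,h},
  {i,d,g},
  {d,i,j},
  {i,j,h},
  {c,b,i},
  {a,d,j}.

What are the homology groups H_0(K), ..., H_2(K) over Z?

We work with the vertex ordering a < b < c < d < e < f < g < h < i < j. The simplices of K, each written with vertices in increasing order, are:

  0-simplices (10): a, b, c, d, e, f, g, h, i, j
  1-simplices (30): ab, ac, ad, ae, af, aj, bc, bd, be, bf, bh, bi, ce, cg, ci, cj, de, dg, di, dj, ef, eg, eh, fh, gh, gi, gj, hi, hj, ij
  2-simplices (20): abd, abf, ace, acj, adj, aef, bce, bci, bde, bfh, bhi, cgi, cgj, deg, dgi, dij, efh, egh, ghj, hij

giving chain groups C_0 ≅ Z^10, C_1 ≅ Z^30, C_2 ≅ Z^20.

The boundary map ∂_1: C_1 → C_0 sends each edge [p,q] (with p < q) to q − p.
This gives a 10×30 integer matrix of rank 9; reducing to Smith normal form yields diagonal entries (1,1,1,1,1,1,1,1,1).

Boundary ∂_2: C_2 → C_1 maps a triangle to the signed sum of its edges. For instance
  ∂bci = ci − bi + bc,
  ∂deg = eg − dg + de.
The resulting 30×20 matrix has rank 20, and its Smith normal form has invariant factors (1,1,1,1,1,1,1,1,1,1,1,1,1,1,1,1,1,1,1,2).

From H_k ≅ ker(∂_k) / im(∂_{k+1}) we obtain:

  H_0: rank C_0 − rank ∂_1 = 10 − 9 = 1, and the invariant factors of ∂_1 are all 1, so H_0 ≅ Z.
  H_1: rank ker ∂_1 − rank ∂_2 = (30 − 9) − 20 = 1, and ∂_2 has invariant factor 2 > 1, so H_1 ≅ Z ⊕ Z/2.
  H_2: rank ker ∂_2 − rank ∂_3 = (20 − 20) − 0 = 0, and there is no ∂_3, so H_2 ≅ 0.

H_0 ≅ Z,  H_1 ≅ Z ⊕ Z/2,  H_2 = 0.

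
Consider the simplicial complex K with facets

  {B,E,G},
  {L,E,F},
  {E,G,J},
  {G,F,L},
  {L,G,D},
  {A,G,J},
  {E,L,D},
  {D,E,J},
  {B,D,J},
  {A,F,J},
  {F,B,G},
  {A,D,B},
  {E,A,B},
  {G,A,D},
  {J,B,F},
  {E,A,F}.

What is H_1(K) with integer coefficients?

H_1 = Z^2.

K has 8 vertices, 24 edges, 16 triangles.
rank ∂_1 = 7, rank ∂_2 = 15 ⇒ b_1 = 24 − 7 − 15 = 2; all invariant factors of ∂_2 are 1 so no torsion. So H_1 ≅ Z^2.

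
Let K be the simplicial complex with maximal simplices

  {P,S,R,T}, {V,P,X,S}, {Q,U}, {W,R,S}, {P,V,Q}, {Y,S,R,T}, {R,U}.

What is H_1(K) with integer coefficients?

H_1 ≅ Z.

Take the total order P < Q < R < S < T < U < V < W < X < Y on the vertex set. Then K (dimension 3) consists of the simplices:

  0-simplices (10): P, Q, R, S, T, U, V, W, X, Y
  1-simplices (20): PQ, PR, PS, PT, PV, PX, QU, QV, RS, RT, RU, RW, RY, ST, SV, SW, SX, SY, TY, VX
  2-simplices (13): PQV, PRS, PRT, PST, PSV, PSX, PVX, RST, RSW, RSY, RTY, STY, SVX
  3-simplices (3): PRST, PSVX, RSTY

so the chain groups are C_0 ≅ Z^10, C_1 ≅ Z^20, C_2 ≅ Z^13, C_3 ≅ Z^3.

Boundary ∂_1: C_1 → C_0 is given by ∂[p,q] = [q] − [p].
This gives a 10×20 integer matrix of rank 9; reducing to Smith normal form yields diagonal entries (1,1,1,1,1,1,1,1,1).

The boundary map ∂_2: C_2 → C_1 acts by ∂[p,q,r] = [q,r] − [p,r] + [p,q]. For instance
  ∂RST = ST − RT + RS,
  ∂PQV = QV − PV + PQ.
The 20×13 boundary matrix has rank 10 and Smith normal form diag(1,1,1,1,1,1,1,1,1,1).

The boundary map ∂_3: C_3 → C_2 sends each 3-simplex σ to the alternating sum Σ_i (−1)^i (σ with its i-th vertex removed). For instance
  ∂PRST = RST − PST + PRT − PRS,
  ∂RSTY = STY − RTY + RSY − RST.
The resulting 13×3 matrix has rank 3, and its Smith normal form has invariant factors (1,1,1).

Reading off H_k = ker ∂_k / im ∂_{k+1}:

  H_1: rank ker ∂_1 − rank ∂_2 = (20 − 9) − 10 = 1, and the invariant factors of ∂_2 are all 1, so H_1 ≅ Z.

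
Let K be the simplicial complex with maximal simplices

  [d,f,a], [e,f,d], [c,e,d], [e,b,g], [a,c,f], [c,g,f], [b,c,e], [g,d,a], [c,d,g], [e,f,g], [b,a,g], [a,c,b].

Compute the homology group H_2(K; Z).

Order the vertices as a < b < c < d < e < f < g. Listing each simplex with vertices in this order, K has dimension 2 with simplices:

  0-simplices (7): a, b, c, d, e, f, g
  1-simplices (18): ab, ac, ad, af, ag, bc, be, bg, cd, ce, cf, cg, de, df, dg, ef, eg, fg
  2-simplices (12): abc, abg, acf, adf, adg, bce, beg, cde, cdg, cfg, def, efg

giving chain groups C_0 ≅ Z^7, C_1 ≅ Z^18, C_2 ≅ Z^12.

The boundary map ∂_1: C_1 → C_0 is given by ∂[p,q] = [q] − [p]. For instance
  ∂af = f − a.
As a 7×18 matrix over Z this has rank 6, with invariant factors (1,1,1,1,1,1).

∂_2: C_2 → C_1 maps a triangle to the signed sum of its edges. For instance
  ∂beg = eg − bg + be,
  ∂efg = fg − eg + ef.
The 18×12 boundary matrix has rank 12 and Smith normal form diag(1,1,1,1,1,1,1,1,1,1,1,2).

Now H_k = ker ∂_k / im ∂_{k+1}, so:

  H_2: rank ker ∂_2 − rank ∂_3 = (12 − 12) − 0 = 0, and there is no ∂_3, so H_2 = 0.

H_2 = 0.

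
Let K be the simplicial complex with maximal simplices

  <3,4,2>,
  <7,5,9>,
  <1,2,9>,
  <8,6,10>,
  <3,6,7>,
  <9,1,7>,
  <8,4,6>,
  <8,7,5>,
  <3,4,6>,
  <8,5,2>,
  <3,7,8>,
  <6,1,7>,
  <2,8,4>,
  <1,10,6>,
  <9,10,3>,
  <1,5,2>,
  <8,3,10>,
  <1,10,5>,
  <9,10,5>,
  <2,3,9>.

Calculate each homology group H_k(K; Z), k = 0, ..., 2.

Take the total order 1 < 2 < 3 < 4 < 5 < 6 < 7 < 8 < 9 < 10 on the vertex set. Then K (dimension 2) consists of the simplices:

  0-simplices (10): [1], [2], [3], [4], [5], [6], [7], [8], [9], [10]
  1-simplices (30): (30 of them)
  2-simplices (20): (20 of them)

Hence C_0 ≅ Z^10, C_1 ≅ Z^30, C_2 ≅ Z^20.

Boundary ∂_1: C_1 → C_0 sends each edge [p,q] (with p < q) to q − p.
The resulting 10×30 matrix has rank 9, and its Smith normal form has invariant factors (1,1,1,1,1,1,1,1,1).

∂_2: C_2 → C_1 sends each 2-simplex [p,q,r] to [q,r] − [p,r] + [p,q]. For instance
  ∂[3,9,10] = [9,10] − [3,10] + [3,9],
  ∂[3,8,10] = [8,10] − [3,10] + [3,8].
The resulting 30×20 matrix has rank 20, and its Smith normal form has invariant factors (1,1,1,1,1,1,1,1,1,1,1,1,1,1,1,1,1,1,1,2).

Reading off H_k = ker ∂_k / im ∂_{k+1}:

  H_0: rank C_0 − rank ∂_1 = 10 − 9 = 1, and the invariant factors of ∂_1 are all 1, so H_0 = Z.
  H_1: rank ker ∂_1 − rank ∂_2 = (30 − 9) − 20 = 1, and ∂_2 has invariant factor 2 > 1, so H_1 = Z ⊕ Z/2Z.
  H_2: rank ker ∂_2 − rank ∂_3 = (20 − 20) − 0 = 0, and there is no ∂_3, so H_2 = 0.

(K is a triangulation of the Klein bottle.)

H_0 = Z,  H_1 = Z ⊕ Z/2Z,  H_2 = 0.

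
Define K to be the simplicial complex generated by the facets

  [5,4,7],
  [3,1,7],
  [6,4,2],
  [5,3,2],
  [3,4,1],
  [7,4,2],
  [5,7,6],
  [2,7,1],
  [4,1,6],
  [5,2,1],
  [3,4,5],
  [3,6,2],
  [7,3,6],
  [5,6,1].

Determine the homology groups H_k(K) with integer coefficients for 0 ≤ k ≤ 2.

Order the vertices as 1 < 2 < 3 < 4 < 5 < 6 < 7. Listing each simplex with vertices in this order, K has dimension 2 with simplices:

  0-simplices (7): [1], [2], [3], [4], [5], [6], [7]
  1-simplices (21): [1,2], [1,3], [1,4], [1,5], [1,6], [1,7], [2,3], [2,4], [2,5], [2,6], [2,7], [3,4], [3,5], [3,6], [3,7], [4,5], [4,6], [4,7], [5,6], [5,7], [6,7]
  2-simplices (14): [1,2,5], [1,2,7], [1,3,4], [1,3,7], [1,4,6], [1,5,6], [2,3,5], [2,3,6], [2,4,6], [2,4,7], [3,4,5], [3,6,7], [4,5,7], [5,6,7]

so the chain groups are C_0 ≅ Z^7, C_1 ≅ Z^21, C_2 ≅ Z^14.

∂_1: C_1 → C_0 is given by ∂[p,q] = [q] − [p]. For instance
  ∂[2,7] = [7] − [2].
This gives a 7×21 integer matrix of rank 6; reducing to Smith normal form yields diagonal entries (1,1,1,1,1,1).

Boundary ∂_2: C_2 → C_1 sends each 2-simplex [p,q,r] to [q,r] − [p,r] + [p,q]. For instance
  ∂[1,3,4] = [3,4] − [1,4] + [1,3],
  ∂[1,5,6] = [5,6] − [1,6] + [1,5].
As a 21×14 matrix over Z this has rank 13, with invariant factors (1,1,1,1,1,1,1,1,1,1,1,1,1).

Now H_k = ker ∂_k / im ∂_{k+1}, so:

  H_0: rank C_0 − rank ∂_1 = 7 − 6 = 1, and the invariant factors of ∂_1 are all 1, so H_0 ≅ Z.
  H_1: rank ker ∂_1 − rank ∂_2 = (21 − 6) − 13 = 2, and the invariant factors of ∂_2 are all 1, so H_1 ≅ Z^2.
  H_2: rank ker ∂_2 − rank ∂_3 = (14 − 13) − 0 = 1, and there is no ∂_3, so H_2 ≅ Z.

As a check, the Euler characteristic is 7 − 21 + 14 = 0, which agrees with 1 − 2 + 1 = 0.

H_0 = Z,  H_1 = Z^2,  H_2 = Z.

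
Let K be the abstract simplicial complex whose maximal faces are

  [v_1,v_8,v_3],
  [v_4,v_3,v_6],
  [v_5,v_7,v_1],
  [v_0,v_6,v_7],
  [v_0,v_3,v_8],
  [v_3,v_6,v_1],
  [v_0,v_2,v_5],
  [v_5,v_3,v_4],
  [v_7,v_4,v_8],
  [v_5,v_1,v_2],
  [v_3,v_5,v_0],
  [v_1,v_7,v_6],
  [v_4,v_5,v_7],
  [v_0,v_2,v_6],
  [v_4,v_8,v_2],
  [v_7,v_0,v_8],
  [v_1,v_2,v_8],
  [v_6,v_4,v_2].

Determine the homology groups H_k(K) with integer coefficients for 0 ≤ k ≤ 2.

Order the vertices as v_0 < v_1 < v_2 < v_3 < v_4 < v_5 < v_6 < v_7 < v_8. Listing each simplex with vertices in this order, K has dimension 2 with simplices:

  0-simplices (9): [v_0], [v_1], [v_2], [v_3], [v_4], [v_5], [v_6], [v_7], [v_8]
  1-simplices (27): (27 of them)
  2-simplices (18): (18 of them)

Hence C_0 ≅ Z^9, C_1 ≅ Z^27, C_2 ≅ Z^18.

Boundary ∂_1: C_1 → C_0 maps an edge to its endpoints' difference, ∂[p,q] = q − p.
The resulting 9×27 matrix has rank 8, and its Smith normal form has invariant factors (1,1,1,1,1,1,1,1).

∂_2: C_2 → C_1 acts by ∂[p,q,r] = [q,r] − [p,r] + [p,q]. For instance
  ∂[v_1,v_3,v_8] = [v_3,v_8] − [v_1,v_8] + [v_1,v_3],
  ∂[v_1,v_3,v_6] = [v_3,v_6] − [v_1,v_6] + [v_1,v_3].
The 27×18 boundary matrix has rank 17 and Smith normal form diag(1,1,1,1,1,1,1,1,1,1,1,1,1,1,1,1,1).

Computing H_k = (kernel of ∂_k) / (image of ∂_{k+1}):

  H_0: rank C_0 − rank ∂_1 = 9 − 8 = 1, and the invariant factors of ∂_1 are all 1, so H_0 ≅ Z.
  H_1: rank ker ∂_1 − rank ∂_2 = (27 − 8) − 17 = 2, and the invariant factors of ∂_2 are all 1, so H_1 ≅ Z^2.
  H_2: rank ker ∂_2 − rank ∂_3 = (18 − 17) − 0 = 1, and there is no ∂_3, so H_2 ≅ Z.

As a check, the Euler characteristic is 9 − 27 + 18 = 0, which agrees with 1 − 2 + 1 = 0.

H_0 ≅ Z,  H_1 ≅ Z^2,  H_2 ≅ Z.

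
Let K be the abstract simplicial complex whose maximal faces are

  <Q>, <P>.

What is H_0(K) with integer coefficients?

H_0 = Z^2.

Fix the vertex order P < Q and write every simplex with vertices in increasing order. Then dim K = 0 and the simplices of K are:

  0-simplices (2): P, Q

Hence C_0 ≅ Z^2.

Reading off H_k = ker ∂_k / im ∂_{k+1}:

  H_0: rank C_0 − rank ∂_1 = 2 − 0 = 2, and there is no ∂_1, so H_0 ≅ Z^2.

(K is a triangulation of a set of 2 points.)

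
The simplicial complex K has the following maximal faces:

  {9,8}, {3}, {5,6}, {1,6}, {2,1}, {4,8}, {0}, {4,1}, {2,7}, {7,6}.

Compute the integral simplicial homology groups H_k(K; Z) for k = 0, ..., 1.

H_0 ≅ Z^3,  H_1 ≅ Z.

Order the vertices as 0 < 1 < 2 < 3 < 4 < 5 < 6 < 7 < 8 < 9. Listing each simplex with vertices in this order, K has dimension 1 with simplices:

  0-simplices (10): [0], [1], [2], [3], [4], [5], [6], [7], [8], [9]
  1-simplices (8): [1,2], [1,4], [1,6], [2,7], [4,8], [5,6], [6,7], [8,9]

Hence C_0 ≅ Z^10, C_1 ≅ Z^8.

Boundary ∂_1: C_1 → C_0 sends each edge [p,q] (with p < q) to q − p. For instance
  ∂[1,2] = [2] − [1].
The 10×8 boundary matrix has rank 7 and Smith normal form diag(1,1,1,1,1,1,1).

Now H_k = ker ∂_k / im ∂_{k+1}, so:

  H_0: rank C_0 − rank ∂_1 = 10 − 7 = 3, and the invariant factors of ∂_1 are all 1, so H_0 = Z^3.
  H_1: rank ker ∂_1 − rank ∂_2 = (8 − 7) − 0 = 1, and there is no ∂_2, so H_1 = Z.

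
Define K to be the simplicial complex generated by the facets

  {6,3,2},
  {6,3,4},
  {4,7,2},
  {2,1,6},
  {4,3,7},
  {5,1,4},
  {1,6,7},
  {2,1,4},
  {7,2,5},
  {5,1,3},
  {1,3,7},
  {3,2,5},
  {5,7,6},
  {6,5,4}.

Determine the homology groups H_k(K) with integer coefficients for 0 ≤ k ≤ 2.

Take the total order 1 < 2 < 3 < 4 < 5 < 6 < 7 on the vertex set. Then K (dimension 2) consists of the simplices:

  0-simplices (7): [1], [2], [3], [4], [5], [6], [7]
  1-simplices (21): [1,2], [1,3], [1,4], [1,5], [1,6], [1,7], [2,3], [2,4], [2,5], [2,6], [2,7], [3,4], [3,5], [3,6], [3,7], [4,5], [4,6], [4,7], [5,6], [5,7], [6,7]
  2-simplices (14): [1,2,4], [1,2,6], [1,3,5], [1,3,7], [1,4,5], [1,6,7], [2,3,5], [2,3,6], [2,4,7], [2,5,7], [3,4,6], [3,4,7], [4,5,6], [5,6,7]

so the chain groups are C_0 ≅ Z^7, C_1 ≅ Z^21, C_2 ≅ Z^14.

The boundary map ∂_1: C_1 → C_0 sends each edge [p,q] (with p < q) to q − p.
The 7×21 boundary matrix has rank 6 and Smith normal form diag(1,1,1,1,1,1).

∂_2: C_2 → C_1 sends each 2-simplex [p,q,r] to [q,r] − [p,r] + [p,q]. For instance
  ∂[1,2,6] = [2,6] − [1,6] + [1,2],
  ∂[2,5,7] = [5,7] − [2,7] + [2,5].
As a 21×14 matrix over Z this has rank 13, with invariant factors (1,1,1,1,1,1,1,1,1,1,1,1,1).

Now H_k = ker ∂_k / im ∂_{k+1}, so:

  H_0: rank C_0 − rank ∂_1 = 7 − 6 = 1, and the invariant factors of ∂_1 are all 1, so H_0 = Z.
  H_1: rank ker ∂_1 − rank ∂_2 = (21 − 6) − 13 = 2, and the invariant factors of ∂_2 are all 1, so H_1 = Z^2.
  H_2: rank ker ∂_2 − rank ∂_3 = (14 − 13) − 0 = 1, and there is no ∂_3, so H_2 = Z.

H_0 ≅ Z,  H_1 ≅ Z^2,  H_2 ≅ Z.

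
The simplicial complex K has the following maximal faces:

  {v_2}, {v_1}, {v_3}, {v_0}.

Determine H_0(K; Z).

Fix the vertex order v_0 < v_1 < v_2 < v_3 and write every simplex with vertices in increasing order. Then dim K = 0 and the simplices of K are:

  0-simplices (4): [v_0], [v_1], [v_2], [v_3]

giving chain groups C_0 ≅ Z^4.

Computing H_k = (kernel of ∂_k) / (image of ∂_{k+1}):

  H_0: rank C_0 − rank ∂_1 = 4 − 0 = 4, and there is no ∂_1, so H_0 = Z^4.

(K is a triangulation of a set of 4 points.)

H_0 = Z^4.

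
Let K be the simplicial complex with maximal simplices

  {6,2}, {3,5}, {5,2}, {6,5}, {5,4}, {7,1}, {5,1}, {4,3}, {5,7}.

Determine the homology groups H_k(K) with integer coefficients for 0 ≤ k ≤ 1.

Take the total order 1 < 2 < 3 < 4 < 5 < 6 < 7 on the vertex set. Then K (dimension 1) consists of the simplices:

  0-simplices (7): [1], [2], [3], [4], [5], [6], [7]
  1-simplices (9): [1,5], [1,7], [2,5], [2,6], [3,4], [3,5], [4,5], [5,6], [5,7]

so the chain groups are C_0 ≅ Z^7, C_1 ≅ Z^9.

Boundary ∂_1: C_1 → C_0 is given by ∂[p,q] = [q] − [p].
As a 7×9 matrix over Z this has rank 6, with invariant factors (1,1,1,1,1,1).

Computing H_k = (kernel of ∂_k) / (image of ∂_{k+1}):

  H_0: rank C_0 − rank ∂_1 = 7 − 6 = 1, and the invariant factors of ∂_1 are all 1, so H_0 ≅ Z.
  H_1: rank ker ∂_1 − rank ∂_2 = (9 − 6) − 0 = 3, and there is no ∂_2, so H_1 ≅ Z^3.

H_0 ≅ Z,  H_1 ≅ Z^3.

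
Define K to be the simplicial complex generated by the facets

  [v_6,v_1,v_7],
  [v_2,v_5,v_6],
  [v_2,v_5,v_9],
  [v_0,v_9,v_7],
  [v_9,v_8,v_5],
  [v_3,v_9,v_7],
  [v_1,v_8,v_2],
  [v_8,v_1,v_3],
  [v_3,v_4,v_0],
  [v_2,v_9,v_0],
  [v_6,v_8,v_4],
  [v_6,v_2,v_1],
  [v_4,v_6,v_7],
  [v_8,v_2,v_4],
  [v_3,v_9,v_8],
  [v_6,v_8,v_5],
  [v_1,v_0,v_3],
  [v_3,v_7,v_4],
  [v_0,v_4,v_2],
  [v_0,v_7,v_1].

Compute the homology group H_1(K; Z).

H_1 ≅ Z ⊕ Z/2Z.

Order the vertices as v_0 < v_1 < v_2 < v_3 < v_4 < v_5 < v_6 < v_7 < v_8 < v_9. Listing each simplex with vertices in this order, K has dimension 2 with simplices:

  0-simplices (10): [v_0], [v_1], [v_2], [v_3], [v_4], [v_5], [v_6], [v_7], [v_8], [v_9]
  1-simplices (30): (30 of them)
  2-simplices (20): (20 of them)

Hence C_0 ≅ Z^10, C_1 ≅ Z^30, C_2 ≅ Z^20.

∂_1: C_1 → C_0 sends each edge [p,q] (with p < q) to q − p. For instance
  ∂[v_1,v_8] = [v_8] − [v_1].
The 10×30 boundary matrix has rank 9 and Smith normal form diag(1,1,1,1,1,1,1,1,1).

∂_2: C_2 → C_1 acts by ∂[p,q,r] = [q,r] − [p,r] + [p,q]. For instance
  ∂[v_2,v_5,v_6] = [v_5,v_6] − [v_2,v_6] + [v_2,v_5],
  ∂[v_4,v_6,v_8] = [v_6,v_8] − [v_4,v_8] + [v_4,v_6].
This gives a 30×20 integer matrix of rank 20; reducing to Smith normal form yields diagonal entries (1,1,1,1,1,1,1,1,1,1,1,1,1,1,1,1,1,1,1,2).

Computing H_k = (kernel of ∂_k) / (image of ∂_{k+1}):

  H_1: rank ker ∂_1 − rank ∂_2 = (30 − 9) − 20 = 1, and ∂_2 has invariant factor 2 > 1, so H_1 ≅ Z ⊕ Z/2Z.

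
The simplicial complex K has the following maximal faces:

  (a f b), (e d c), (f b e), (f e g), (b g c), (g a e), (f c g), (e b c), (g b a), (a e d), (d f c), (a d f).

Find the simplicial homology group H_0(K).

H_0 ≅ Z.

Order the vertices as a < b < c < d < e < f < g. Listing each simplex with vertices in this order, K has dimension 2 with simplices:

  0-simplices (7): a, b, c, d, e, f, g
  1-simplices (18): ab, ad, ae, af, ag, bc, be, bf, bg, cd, ce, cf, cg, de, df, ef, eg, fg
  2-simplices (12): abf, abg, ade, adf, aeg, bce, bcg, bef, cde, cdf, cfg, efg

giving chain groups C_0 ≅ Z^7, C_1 ≅ Z^18, C_2 ≅ Z^12.

Boundary ∂_1: C_1 → C_0 sends each edge [p,q] (with p < q) to q − p. For instance
  ∂cf = f − c.
The resulting 7×18 matrix has rank 6, and its Smith normal form has invariant factors (1,1,1,1,1,1).

The boundary map ∂_2: C_2 → C_1 maps a triangle to the signed sum of its edges. For instance
  ∂bce = ce − be + bc,
  ∂adf = df − af + ad.
The resulting 18×12 matrix has rank 12, and its Smith normal form has invariant factors (1,1,1,1,1,1,1,1,1,1,1,2).

Computing H_k = (kernel of ∂_k) / (image of ∂_{k+1}):

  H_0: rank C_0 − rank ∂_1 = 7 − 6 = 1, and the invariant factors of ∂_1 are all 1, so H_0 = Z.

(K is a triangulation of the real projective plane RP^2.)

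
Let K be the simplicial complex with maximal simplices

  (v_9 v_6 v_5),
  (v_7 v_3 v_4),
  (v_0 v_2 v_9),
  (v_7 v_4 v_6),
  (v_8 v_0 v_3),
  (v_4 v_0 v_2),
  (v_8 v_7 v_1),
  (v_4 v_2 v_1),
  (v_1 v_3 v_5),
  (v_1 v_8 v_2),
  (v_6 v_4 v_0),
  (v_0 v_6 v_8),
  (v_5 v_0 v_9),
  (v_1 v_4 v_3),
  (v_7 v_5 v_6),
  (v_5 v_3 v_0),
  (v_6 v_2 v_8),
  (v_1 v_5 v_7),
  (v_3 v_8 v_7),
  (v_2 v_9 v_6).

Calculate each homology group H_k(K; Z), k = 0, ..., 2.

H_0 ≅ Z,  H_1 ≅ Z ⊕ Z/2,  H_2 = 0.

K has 10 vertices, 30 edges, 20 triangles.
rank ∂_0 = 0, rank ∂_1 = 9 ⇒ b_0 = 10 − 0 − 9 = 1; all invariant factors of ∂_1 are 1 so no torsion. So H_0 ≅ Z.
rank ∂_1 = 9, rank ∂_2 = 20 ⇒ b_1 = 30 − 9 − 20 = 1; ∂_2 has invariant factor(s) [2] giving torsion. So H_1 ≅ Z ⊕ Z/2.
rank ∂_2 = 20, rank ∂_3 = 0 ⇒ b_2 = 20 − 20 − 0 = 0. So H_2 ≅ 0.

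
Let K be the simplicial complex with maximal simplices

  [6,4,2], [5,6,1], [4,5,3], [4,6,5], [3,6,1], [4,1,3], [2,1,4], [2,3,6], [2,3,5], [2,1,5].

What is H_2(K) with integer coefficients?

Fix the vertex order 1 < 2 < 3 < 4 < 5 < 6 and write every simplex with vertices in increasing order. Then dim K = 2 and the simplices of K are:

  0-simplices (6): [1], [2], [3], [4], [5], [6]
  1-simplices (15): [1,2], [1,3], [1,4], [1,5], [1,6], [2,3], [2,4], [2,5], [2,6], [3,4], [3,5], [3,6], [4,5], [4,6], [5,6]
  2-simplices (10): [1,2,4], [1,2,5], [1,3,4], [1,3,6], [1,5,6], [2,3,5], [2,3,6], [2,4,6], [3,4,5], [4,5,6]

giving chain groups C_0 ≅ Z^6, C_1 ≅ Z^15, C_2 ≅ Z^10.

The boundary map ∂_1: C_1 → C_0 sends each edge [p,q] (with p < q) to q − p. For instance
  ∂[3,6] = [6] − [3].
As a 6×15 matrix over Z this has rank 5, with invariant factors (1,1,1,1,1).

∂_2: C_2 → C_1 acts by ∂[p,q,r] = [q,r] − [p,r] + [p,q]. For instance
  ∂[1,2,4] = [2,4] − [1,4] + [1,2],
  ∂[2,3,5] = [3,5] − [2,5] + [2,3].
The resulting 15×10 matrix has rank 10, and its Smith normal form has invariant factors (1,1,1,1,1,1,1,1,1,2).

Now H_k = ker ∂_k / im ∂_{k+1}, so:

  H_2: rank ker ∂_2 − rank ∂_3 = (10 − 10) − 0 = 0, and there is no ∂_3, so H_2 = 0.

(K is a triangulation of the real projective plane RP^2.)

H_2 = 0.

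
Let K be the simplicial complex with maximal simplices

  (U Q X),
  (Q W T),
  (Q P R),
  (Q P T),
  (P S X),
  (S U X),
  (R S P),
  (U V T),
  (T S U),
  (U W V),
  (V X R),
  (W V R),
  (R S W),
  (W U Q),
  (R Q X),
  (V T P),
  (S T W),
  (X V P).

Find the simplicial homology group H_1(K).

H_1 ≅ Z ⊕ Z/2Z.

Fix the vertex order P < Q < R < S < T < U < V < W < X and write every simplex with vertices in increasing order. Then dim K = 2 and the simplices of K are:

  0-simplices (9): P, Q, R, S, T, U, V, W, X
  1-simplices (27): PQ, PR, PS, PT, PV, PX, QR, QT, QU, QW, QX, RS, RV, RW, RX, ST, SU, SW, SX, TU, TV, TW, UV, UW, UX, VW, VX
  2-simplices (18): PQR, PQT, PRS, PSX, PTV, PVX, QRX, QTW, QUW, QUX, RSW, RVW, RVX, STU, STW, SUX, TUV, UVW

Hence C_0 ≅ Z^9, C_1 ≅ Z^27, C_2 ≅ Z^18.

Boundary ∂_1: C_1 → C_0 is given by ∂[p,q] = [q] − [p].
The 9×27 boundary matrix has rank 8 and Smith normal form diag(1,1,1,1,1,1,1,1).

∂_2: C_2 → C_1 maps a triangle to the signed sum of its edges. For instance
  ∂PVX = VX − PX + PV,
  ∂QTW = TW − QW + QT.
The resulting 27×18 matrix has rank 18, and its Smith normal form has invariant factors (1,1,1,1,1,1,1,1,1,1,1,1,1,1,1,1,1,2).

From H_k ≅ ker(∂_k) / im(∂_{k+1}) we obtain:

  H_1: rank ker ∂_1 − rank ∂_2 = (27 − 8) − 18 = 1, and ∂_2 has invariant factor 2 > 1, so H_1 = Z ⊕ Z/2Z.

(K is a triangulation of the Klein bottle.)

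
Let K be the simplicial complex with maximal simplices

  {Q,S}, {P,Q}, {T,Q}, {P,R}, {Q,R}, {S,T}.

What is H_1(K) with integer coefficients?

Fix the vertex order P < Q < R < S < T and write every simplex with vertices in increasing order. Then dim K = 1 and the simplices of K are:

  0-simplices (5): P, Q, R, S, T
  1-simplices (6): PQ, PR, QR, QS, QT, ST

so the chain groups are C_0 ≅ Z^5, C_1 ≅ Z^6.

The boundary map ∂_1: C_1 → C_0 sends each edge [p,q] (with p < q) to q − p.
As a 5×6 matrix over Z this has rank 4, with invariant factors (1,1,1,1).

Computing H_k = (kernel of ∂_k) / (image of ∂_{k+1}):

  H_1: rank ker ∂_1 − rank ∂_2 = (6 − 4) − 0 = 2, and there is no ∂_2, so H_1 ≅ Z^2.

H_1 ≅ Z^2.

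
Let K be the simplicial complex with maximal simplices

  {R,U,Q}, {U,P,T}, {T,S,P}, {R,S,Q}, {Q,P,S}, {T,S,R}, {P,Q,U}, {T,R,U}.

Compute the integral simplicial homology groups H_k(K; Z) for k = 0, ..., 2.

H_0 = Z,  H_1 = 0,  H_2 = Z.

Take the total order P < Q < R < S < T < U on the vertex set. Then K (dimension 2) consists of the simplices:

  0-simplices (6): P, Q, R, S, T, U
  1-simplices (12): PQ, PS, PT, PU, QR, QS, QU, RS, RT, RU, ST, TU
  2-simplices (8): PQS, PQU, PST, PTU, QRS, QRU, RST, RTU

so the chain groups are C_0 ≅ Z^6, C_1 ≅ Z^12, C_2 ≅ Z^8.

Boundary ∂_1: C_1 → C_0 sends each edge [p,q] (with p < q) to q − p.
The 6×12 boundary matrix has rank 5 and Smith normal form diag(1,1,1,1,1).

Boundary ∂_2: C_2 → C_1 acts by ∂[p,q,r] = [q,r] − [p,r] + [p,q]. For instance
  ∂PST = ST − PT + PS,
  ∂PTU = TU − PU + PT.
As a 12×8 matrix over Z this has rank 7, with invariant factors (1,1,1,1,1,1,1).

Computing H_k = (kernel of ∂_k) / (image of ∂_{k+1}):

  H_0: rank C_0 − rank ∂_1 = 6 − 5 = 1, and the invariant factors of ∂_1 are all 1, so H_0 = Z.
  H_1: rank ker ∂_1 − rank ∂_2 = (12 − 5) − 7 = 0, and the invariant factors of ∂_2 are all 1, so H_1 = 0.
  H_2: rank ker ∂_2 − rank ∂_3 = (8 − 7) − 0 = 1, and there is no ∂_3, so H_2 = Z.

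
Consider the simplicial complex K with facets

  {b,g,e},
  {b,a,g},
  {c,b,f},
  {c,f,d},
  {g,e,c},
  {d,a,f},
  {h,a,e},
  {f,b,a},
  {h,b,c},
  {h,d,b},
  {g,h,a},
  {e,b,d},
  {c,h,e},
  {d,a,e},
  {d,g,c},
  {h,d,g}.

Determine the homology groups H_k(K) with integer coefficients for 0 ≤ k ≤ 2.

H_0 = Z,  H_1 = Z^2,  H_2 = Z.

Order the vertices as a < b < c < d < e < f < g < h. Listing each simplex with vertices in this order, K has dimension 2 with simplices:

  0-simplices (8): a, b, c, d, e, f, g, h
  1-simplices (24): ab, ad, ae, af, ag, ah, bc, bd, be, bf, bg, bh, cd, ce, cf, cg, ch, de, df, dg, dh, eg, eh, gh
  2-simplices (16): abf, abg, ade, adf, aeh, agh, bcf, bch, bde, bdh, beg, cdf, cdg, ceg, ceh, dgh

so the chain groups are C_0 ≅ Z^8, C_1 ≅ Z^24, C_2 ≅ Z^16.

The boundary map ∂_1: C_1 → C_0 sends each edge [p,q] (with p < q) to q − p.
The resulting 8×24 matrix has rank 7, and its Smith normal form has invariant factors (1,1,1,1,1,1,1).

The boundary map ∂_2: C_2 → C_1 sends each 2-simplex [p,q,r] to [q,r] − [p,r] + [p,q]. For instance
  ∂bcf = cf − bf + bc,
  ∂ceg = eg − cg + ce.
This gives a 24×16 integer matrix of rank 15; reducing to Smith normal form yields diagonal entries (1,1,1,1,1,1,1,1,1,1,1,1,1,1,1).

Now H_k = ker ∂_k / im ∂_{k+1}, so:

  H_0: rank C_0 − rank ∂_1 = 8 − 7 = 1, and the invariant factors of ∂_1 are all 1, so H_0 = Z.
  H_1: rank ker ∂_1 − rank ∂_2 = (24 − 7) − 15 = 2, and the invariant factors of ∂_2 are all 1, so H_1 = Z^2.
  H_2: rank ker ∂_2 − rank ∂_3 = (16 − 15) − 0 = 1, and there is no ∂_3, so H_2 = Z.

(K is a triangulation of the torus T^2.)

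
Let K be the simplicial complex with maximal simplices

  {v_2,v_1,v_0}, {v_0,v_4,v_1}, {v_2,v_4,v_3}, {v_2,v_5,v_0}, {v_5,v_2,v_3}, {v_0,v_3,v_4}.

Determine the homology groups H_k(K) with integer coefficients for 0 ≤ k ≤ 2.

H_0 = Z,  H_1 = Z,  H_2 = 0.

Fix the vertex order v_0 < v_1 < v_2 < v_3 < v_4 < v_5 and write every simplex with vertices in increasing order. Then dim K = 2 and the simplices of K are:

  0-simplices (6): [v_0], [v_1], [v_2], [v_3], [v_4], [v_5]
  1-simplices (12): [v_0,v_1], [v_0,v_2], [v_0,v_3], [v_0,v_4], [v_0,v_5], [v_1,v_2], [v_1,v_4], [v_2,v_3], [v_2,v_4], [v_2,v_5], [v_3,v_4], [v_3,v_5]
  2-simplices (6): [v_0,v_1,v_2], [v_0,v_1,v_4], [v_0,v_2,v_5], [v_0,v_3,v_4], [v_2,v_3,v_4], [v_2,v_3,v_5]

giving chain groups C_0 ≅ Z^6, C_1 ≅ Z^12, C_2 ≅ Z^6.

The boundary map ∂_1: C_1 → C_0 maps an edge to its endpoints' difference, ∂[p,q] = q − p. For instance
  ∂[v_0,v_5] = [v_5] − [v_0].
The resulting 6×12 matrix has rank 5, and its Smith normal form has invariant factors (1,1,1,1,1).

Boundary ∂_2: C_2 → C_1 sends each 2-simplex [p,q,r] to [q,r] − [p,r] + [p,q]. For instance
  ∂[v_0,v_2,v_5] = [v_2,v_5] − [v_0,v_5] + [v_0,v_2],
  ∂[v_0,v_1,v_2] = [v_1,v_2] − [v_0,v_2] + [v_0,v_1].
This gives a 12×6 integer matrix of rank 6; reducing to Smith normal form yields diagonal entries (1,1,1,1,1,1).

Computing H_k = (kernel of ∂_k) / (image of ∂_{k+1}):

  H_0: rank C_0 − rank ∂_1 = 6 − 5 = 1, and the invariant factors of ∂_1 are all 1, so H_0 ≅ Z.
  H_1: rank ker ∂_1 − rank ∂_2 = (12 − 5) − 6 = 1, and the invariant factors of ∂_2 are all 1, so H_1 ≅ Z.
  H_2: rank ker ∂_2 − rank ∂_3 = (6 − 6) − 0 = 0, and there is no ∂_3, so H_2 ≅ 0.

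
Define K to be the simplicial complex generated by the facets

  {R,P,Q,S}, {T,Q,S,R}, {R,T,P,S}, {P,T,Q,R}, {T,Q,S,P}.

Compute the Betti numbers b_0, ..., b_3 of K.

b_0 = 1, b_1 = 0, b_2 = 0, b_3 = 1.

Order the vertices as P < Q < R < S < T. Listing each simplex with vertices in this order, K has dimension 3 with simplices:

  0-simplices (5): P, Q, R, S, T
  1-simplices (10): PQ, PR, PS, PT, QR, QS, QT, RS, RT, ST
  2-simplices (10): PQR, PQS, PQT, PRS, PRT, PST, QRS, QRT, QST, RST
  3-simplices (5): PQRS, PQRT, PQST, PRST, QRST

Hence C_0 ≅ Z^5, C_1 ≅ Z^10, C_2 ≅ Z^10, C_3 ≅ Z^5.

The boundary map ∂_1: C_1 → C_0 sends each edge [p,q] (with p < q) to q − p. For instance
  ∂ST = T − S.
The 5×10 boundary matrix has rank 4 and Smith normal form diag(1,1,1,1).

The boundary map ∂_2: C_2 → C_1 maps a triangle to the signed sum of its edges. For instance
  ∂QRT = RT − QT + QR,
  ∂QRS = RS − QS + QR.
This gives a 10×10 integer matrix of rank 6; reducing to Smith normal form yields diagonal entries (1,1,1,1,1,1).

∂_3: C_3 → C_2 sends each 3-simplex σ to the alternating sum Σ_i (−1)^i (σ with its i-th vertex removed). For instance
  ∂PQRT = QRT − PRT + PQT − PQR,
  ∂PRST = RST − PST + PRT − PRS.
The resulting 10×5 matrix has rank 4, and its Smith normal form has invariant factors (1,1,1,1).

Computing H_k = (kernel of ∂_k) / (image of ∂_{k+1}):

  H_0: rank C_0 − rank ∂_1 = 5 − 4 = 1, and the invariant factors of ∂_1 are all 1, so H_0 ≅ Z.
  H_1: rank ker ∂_1 − rank ∂_2 = (10 − 4) − 6 = 0, and the invariant factors of ∂_2 are all 1, so H_1 ≅ 0.
  H_2: rank ker ∂_2 − rank ∂_3 = (10 − 6) − 4 = 0, and the invariant factors of ∂_3 are all 1, so H_2 ≅ 0.
  H_3: rank ker ∂_3 − rank ∂_4 = (5 − 4) − 0 = 1, and there is no ∂_4, so H_3 ≅ Z.

As a check, the Euler characteristic is 5 − 10 + 10 − 5 = 0, which agrees with 1 − 0 + 0 − 1 = 0.
(K is a triangulation of the 3-sphere S^3.)

Hence the Betti numbers are b_0 = 1, b_1 = 0, b_2 = 0, b_3 = 1.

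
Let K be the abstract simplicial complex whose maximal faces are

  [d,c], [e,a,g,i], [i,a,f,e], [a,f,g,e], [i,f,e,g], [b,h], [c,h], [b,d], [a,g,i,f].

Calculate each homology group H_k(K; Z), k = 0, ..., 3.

H_0 ≅ Z^2,  H_1 ≅ Z,  H_2 = 0,  H_3 ≅ Z.

We work with the vertex ordering a < b < c < d < e < f < g < h < i. The simplices of K, each written with vertices in increasing order, are:

  0-simplices (9): a, b, c, d, e, f, g, h, i
  1-simplices (14): ae, af, ag, ai, bd, bh, cd, ch, ef, eg, ei, fg, fi, gi
  2-simplices (10): aef, aeg, aei, afg, afi, agi, efg, efi, egi, fgi
  3-simplices (5): aefg, aefi, aegi, afgi, efgi

Hence C_0 ≅ Z^9, C_1 ≅ Z^14, C_2 ≅ Z^10, C_3 ≅ Z^5.

∂_1: C_1 → C_0 is given by ∂[p,q] = [q] − [p]. For instance
  ∂ag = g − a.
This gives a 9×14 integer matrix of rank 7; reducing to Smith normal form yields diagonal entries (1,1,1,1,1,1,1).

Boundary ∂_2: C_2 → C_1 maps a triangle to the signed sum of its edges. For instance
  ∂efi = fi − ei + ef,
  ∂afi = fi − ai + af.
The 14×10 boundary matrix has rank 6 and Smith normal form diag(1,1,1,1,1,1).

Boundary ∂_3: C_3 → C_2 sends each 3-simplex σ to the alternating sum Σ_i (−1)^i (σ with its i-th vertex removed). For instance
  ∂aefg = efg − afg + aeg − aef,
  ∂aefi = efi − afi + aei − aef.
The 10×5 boundary matrix has rank 4 and Smith normal form diag(1,1,1,1).

Reading off H_k = ker ∂_k / im ∂_{k+1}:

  H_0: rank C_0 − rank ∂_1 = 9 − 7 = 2, and the invariant factors of ∂_1 are all 1, so H_0 ≅ Z^2.
  H_1: rank ker ∂_1 − rank ∂_2 = (14 − 7) − 6 = 1, and the invariant factors of ∂_2 are all 1, so H_1 ≅ Z.
  H_2: rank ker ∂_2 − rank ∂_3 = (10 − 6) − 4 = 0, and the invariant factors of ∂_3 are all 1, so H_2 ≅ 0.
  H_3: rank ker ∂_3 − rank ∂_4 = (5 − 4) − 0 = 1, and there is no ∂_4, so H_3 ≅ Z.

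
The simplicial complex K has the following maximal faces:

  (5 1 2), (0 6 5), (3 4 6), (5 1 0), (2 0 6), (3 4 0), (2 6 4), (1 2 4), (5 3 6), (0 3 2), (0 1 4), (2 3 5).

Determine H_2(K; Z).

H_2 = 0.

Order the vertices as 0 < 1 < 2 < 3 < 4 < 5 < 6. Listing each simplex with vertices in this order, K has dimension 2 with simplices:

  0-simplices (7): [0], [1], [2], [3], [4], [5], [6]
  1-simplices (18): [0,1], [0,2], [0,3], [0,4], [0,5], [0,6], [1,2], [1,4], [1,5], [2,3], [2,4], [2,5], [2,6], [3,4], [3,5], [3,6], [4,6], [5,6]
  2-simplices (12): [0,1,4], [0,1,5], [0,2,3], [0,2,6], [0,3,4], [0,5,6], [1,2,4], [1,2,5], [2,3,5], [2,4,6], [3,4,6], [3,5,6]

Hence C_0 ≅ Z^7, C_1 ≅ Z^18, C_2 ≅ Z^12.

Boundary ∂_1: C_1 → C_0 is given by ∂[p,q] = [q] − [p].
The 7×18 boundary matrix has rank 6 and Smith normal form diag(1,1,1,1,1,1).

Boundary ∂_2: C_2 → C_1 sends each 2-simplex [p,q,r] to [q,r] − [p,r] + [p,q]. For instance
  ∂[3,4,6] = [4,6] − [3,6] + [3,4],
  ∂[0,5,6] = [5,6] − [0,6] + [0,5].
The resulting 18×12 matrix has rank 12, and its Smith normal form has invariant factors (1,1,1,1,1,1,1,1,1,1,1,2).

Reading off H_k = ker ∂_k / im ∂_{k+1}:

  H_2: rank ker ∂_2 − rank ∂_3 = (12 − 12) − 0 = 0, and there is no ∂_3, so H_2 ≅ 0.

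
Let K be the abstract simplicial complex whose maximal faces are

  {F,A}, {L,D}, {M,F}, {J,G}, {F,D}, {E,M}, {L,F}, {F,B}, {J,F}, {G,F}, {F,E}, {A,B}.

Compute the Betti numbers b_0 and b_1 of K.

b_0 = 1, b_1 = 4.

Order the vertices as A < B < D < E < F < G < J < L < M. Listing each simplex with vertices in this order, K has dimension 1 with simplices:

  0-simplices (9): A, B, D, E, F, G, J, L, M
  1-simplices (12): AB, AF, BF, DF, DL, EF, EM, FG, FJ, FL, FM, GJ

so the chain groups are C_0 ≅ Z^9, C_1 ≅ Z^12.

Boundary ∂_1: C_1 → C_0 is given by ∂[p,q] = [q] − [p].
The resulting 9×12 matrix has rank 8, and its Smith normal form has invariant factors (1,1,1,1,1,1,1,1).

Computing H_k = (kernel of ∂_k) / (image of ∂_{k+1}):

  H_0: rank C_0 − rank ∂_1 = 9 − 8 = 1, and the invariant factors of ∂_1 are all 1, so H_0 = Z.
  H_1: rank ker ∂_1 − rank ∂_2 = (12 − 8) − 0 = 4, and there is no ∂_2, so H_1 = Z^4.

As a check, the Euler characteristic is 9 − 12 = -3, which agrees with 1 − 4 = -3.

Hence the Betti numbers are b_0 = 1, b_1 = 4.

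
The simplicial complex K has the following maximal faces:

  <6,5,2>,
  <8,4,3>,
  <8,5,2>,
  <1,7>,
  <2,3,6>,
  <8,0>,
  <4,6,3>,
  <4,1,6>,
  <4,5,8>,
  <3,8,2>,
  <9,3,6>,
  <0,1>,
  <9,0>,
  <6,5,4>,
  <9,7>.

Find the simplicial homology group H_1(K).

Order the vertices as 0 < 1 < 2 < 3 < 4 < 5 < 6 < 7 < 8 < 9. Listing each simplex with vertices in this order, K has dimension 2 with simplices:

  0-simplices (10): [0], [1], [2], [3], [4], [5], [6], [7], [8], [9]
  1-simplices (21): [0,1], [0,8], [0,9], [1,4], [1,6], [1,7], [2,3], [2,5], [2,6], [2,8], [3,4], [3,6], [3,8], [3,9], [4,5], [4,6], [4,8], [5,6], [5,8], [6,9], [7,9]
  2-simplices (10): [1,4,6], [2,3,6], [2,3,8], [2,5,6], [2,5,8], [3,4,6], [3,4,8], [3,6,9], [4,5,6], [4,5,8]

giving chain groups C_0 ≅ Z^10, C_1 ≅ Z^21, C_2 ≅ Z^10.

The boundary map ∂_1: C_1 → C_0 is given by ∂[p,q] = [q] − [p]. For instance
  ∂[2,8] = [8] − [2].
The 10×21 boundary matrix has rank 9 and Smith normal form diag(1,1,1,1,1,1,1,1,1).

∂_2: C_2 → C_1 maps a triangle to the signed sum of its edges. For instance
  ∂[2,3,6] = [3,6] − [2,6] + [2,3],
  ∂[2,3,8] = [3,8] − [2,8] + [2,3].
As a 21×10 matrix over Z this has rank 9, with invariant factors (1,1,1,1,1,1,1,1,1).

Now H_k = ker ∂_k / im ∂_{k+1}, so:

  H_1: rank ker ∂_1 − rank ∂_2 = (21 − 9) − 9 = 3, and the invariant factors of ∂_2 are all 1, so H_1 ≅ Z^3.

H_1 = Z^3.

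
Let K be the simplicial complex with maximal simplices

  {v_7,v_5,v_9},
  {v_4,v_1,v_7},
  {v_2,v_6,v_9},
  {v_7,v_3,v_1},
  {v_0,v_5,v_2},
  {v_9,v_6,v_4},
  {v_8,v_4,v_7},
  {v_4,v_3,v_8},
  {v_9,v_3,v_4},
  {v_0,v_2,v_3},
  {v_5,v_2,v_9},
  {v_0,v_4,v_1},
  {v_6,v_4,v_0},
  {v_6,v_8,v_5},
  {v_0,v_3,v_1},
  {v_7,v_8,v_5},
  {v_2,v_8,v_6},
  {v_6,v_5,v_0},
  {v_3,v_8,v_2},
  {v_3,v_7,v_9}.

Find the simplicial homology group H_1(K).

H_1 ≅ Z ⊕ Z/2Z.

Take the total order v_0 < v_1 < v_2 < v_3 < v_4 < v_5 < v_6 < v_7 < v_8 < v_9 on the vertex set. Then K (dimension 2) consists of the simplices:

  0-simplices (10): [v_0], [v_1], [v_2], [v_3], [v_4], [v_5], [v_6], [v_7], [v_8], [v_9]
  1-simplices (30): (30 of them)
  2-simplices (20): (20 of them)

so the chain groups are C_0 ≅ Z^10, C_1 ≅ Z^30, C_2 ≅ Z^20.

Boundary ∂_1: C_1 → C_0 is given by ∂[p,q] = [q] − [p].
This gives a 10×30 integer matrix of rank 9; reducing to Smith normal form yields diagonal entries (1,1,1,1,1,1,1,1,1).

Boundary ∂_2: C_2 → C_1 acts by ∂[p,q,r] = [q,r] − [p,r] + [p,q]. For instance
  ∂[v_1,v_3,v_7] = [v_3,v_7] − [v_1,v_7] + [v_1,v_3],
  ∂[v_0,v_1,v_3] = [v_1,v_3] − [v_0,v_3] + [v_0,v_1].
This gives a 30×20 integer matrix of rank 20; reducing to Smith normal form yields diagonal entries (1,1,1,1,1,1,1,1,1,1,1,1,1,1,1,1,1,1,1,2).

Now H_k = ker ∂_k / im ∂_{k+1}, so:

  H_1: rank ker ∂_1 − rank ∂_2 = (30 − 9) − 20 = 1, and ∂_2 has invariant factor 2 > 1, so H_1 ≅ Z ⊕ Z/2Z.

(K is a triangulation of the Klein bottle.)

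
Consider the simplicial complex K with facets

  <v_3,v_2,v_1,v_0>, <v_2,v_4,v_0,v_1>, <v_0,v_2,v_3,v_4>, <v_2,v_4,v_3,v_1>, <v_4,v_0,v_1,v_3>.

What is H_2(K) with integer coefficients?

H_2 ≅ 0.

K has 5 vertices, 10 edges, 10 triangles, 5 3-simplices.
rank ∂_2 = 6, rank ∂_3 = 4 ⇒ b_2 = 10 − 6 − 4 = 0; all invariant factors of ∂_3 are 1 so no torsion. So H_2 ≅ 0.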